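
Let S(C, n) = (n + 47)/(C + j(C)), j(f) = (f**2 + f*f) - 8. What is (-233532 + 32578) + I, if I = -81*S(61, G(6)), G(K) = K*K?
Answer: -1506156953/7495 ≈ -2.0096e+5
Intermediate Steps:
G(K) = K**2
j(f) = -8 + 2*f**2 (j(f) = (f**2 + f**2) - 8 = 2*f**2 - 8 = -8 + 2*f**2)
S(C, n) = (47 + n)/(-8 + C + 2*C**2) (S(C, n) = (n + 47)/(C + (-8 + 2*C**2)) = (47 + n)/(-8 + C + 2*C**2))
I = -6723/7495 (I = -81*(47 + 6**2)/(-8 + 61 + 2*61**2) = -81*(47 + 36)/(-8 + 61 + 2*3721) = -81*83/(-8 + 61 + 7442) = -81*83/7495 = -6723/7495 ≈ -0.89700)
(-233532 + 32578) + I = (-233532 + 32578) - 6723/7495 = -200954 - 6723/7495 = -1506156953/7495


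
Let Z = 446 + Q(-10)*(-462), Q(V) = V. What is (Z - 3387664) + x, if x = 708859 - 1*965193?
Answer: -3638932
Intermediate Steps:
x = -256334 (x = 708859 - 965193 = -256334)
Z = 5066 (Z = 446 - 10*(-462) = 446 + 4620 = 5066)
(Z - 3387664) + x = (5066 - 3387664) - 256334 = -3382598 - 256334 = -3638932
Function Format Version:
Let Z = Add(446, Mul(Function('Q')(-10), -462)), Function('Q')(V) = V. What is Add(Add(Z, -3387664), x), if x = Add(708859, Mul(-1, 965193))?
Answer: -3638932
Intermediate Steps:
x = -256334 (x = Add(708859, -965193) = -256334)
Z = 5066 (Z = Add(446, Mul(-10, -462)) = Add(446, 4620) = 5066)
Add(Add(Z, -3387664), x) = Add(Add(5066, -3387664), -256334) = Add(-3382598, -256334) = -3638932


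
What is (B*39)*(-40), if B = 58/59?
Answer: -90480/59 ≈ -1533.6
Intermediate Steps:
B = 58/59 (B = 58*(1/59) = 58/59 ≈ 0.98305)
(B*39)*(-40) = ((58/59)*39)*(-40) = (2262/59)*(-40) = -90480/59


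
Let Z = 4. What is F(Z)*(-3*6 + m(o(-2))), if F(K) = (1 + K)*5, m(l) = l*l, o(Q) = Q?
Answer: -350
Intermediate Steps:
m(l) = l²
F(K) = 5 + 5*K
F(Z)*(-3*6 + m(o(-2))) = (5 + 5*4)*(-3*6 + (-2)²) = (5 + 20)*(-18 + 4) = 25*(-14) = -350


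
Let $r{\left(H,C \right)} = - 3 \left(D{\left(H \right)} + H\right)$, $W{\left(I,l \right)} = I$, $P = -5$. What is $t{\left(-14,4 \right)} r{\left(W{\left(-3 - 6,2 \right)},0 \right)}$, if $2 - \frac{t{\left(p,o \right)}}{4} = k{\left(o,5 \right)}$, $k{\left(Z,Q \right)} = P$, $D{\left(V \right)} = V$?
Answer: $1512$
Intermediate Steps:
$k{\left(Z,Q \right)} = -5$
$t{\left(p,o \right)} = 28$ ($t{\left(p,o \right)} = 8 - -20 = 8 + 20 = 28$)
$r{\left(H,C \right)} = - 6 H$ ($r{\left(H,C \right)} = - 3 \left(H + H\right) = - 3 \cdot 2 H = - 6 H$)
$t{\left(-14,4 \right)} r{\left(W{\left(-3 - 6,2 \right)},0 \right)} = 28 \left(- 6 \left(-3 - 6\right)\right) = 28 \left(\left(-6\right) \left(-9\right)\right) = 28 \cdot 54 = 1512$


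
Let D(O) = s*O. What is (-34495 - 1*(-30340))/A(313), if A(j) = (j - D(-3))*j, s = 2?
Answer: -4155/99847 ≈ -0.041614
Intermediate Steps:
D(O) = 2*O
A(j) = j*(6 + j) (A(j) = (j - 2*(-3))*j = (j - 1*(-6))*j = (j + 6)*j = (6 + j)*j = j*(6 + j))
(-34495 - 1*(-30340))/A(313) = (-34495 - 1*(-30340))/((313*(6 + 313))) = (-34495 + 30340)/((313*319)) = -4155/99847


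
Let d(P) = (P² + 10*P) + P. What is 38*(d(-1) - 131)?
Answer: -5358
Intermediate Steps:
d(P) = P² + 11*P
38*(d(-1) - 131) = 38*(-(11 - 1) - 131) = 38*(-1*10 - 131) = 38*(-10 - 131) = 38*(-141) = -5358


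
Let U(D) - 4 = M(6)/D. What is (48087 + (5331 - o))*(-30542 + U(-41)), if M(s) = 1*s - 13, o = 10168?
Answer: -54151205750/41 ≈ -1.3208e+9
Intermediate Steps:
M(s) = -13 + s (M(s) = s - 13 = -13 + s)
U(D) = 4 - 7/D (U(D) = 4 + (-13 + 6)/D = 4 - 7/D)
(48087 + (5331 - o))*(-30542 + U(-41)) = (48087 + (5331 - 1*10168))*(-30542 + (4 - 7/(-41))) = (48087 + (5331 - 10168))*(-30542 + (4 - 7*(-1/41))) = (48087 - 4837)*(-30542 + (4 + 7/41)) = 43250*(-30542 + 171/41) = 43250*(-1252051/41) = -54151205750/41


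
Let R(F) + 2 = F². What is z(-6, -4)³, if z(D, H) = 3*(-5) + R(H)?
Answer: -1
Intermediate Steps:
R(F) = -2 + F²
z(D, H) = -17 + H² (z(D, H) = 3*(-5) + (-2 + H²) = -15 + (-2 + H²) = -17 + H²)
z(-6, -4)³ = (-17 + (-4)²)³ = (-17 + 16)³ = (-1)³ = -1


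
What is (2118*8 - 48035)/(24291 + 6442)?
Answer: -31091/30733 ≈ -1.0116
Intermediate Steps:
(2118*8 - 48035)/(24291 + 6442) = (16944 - 48035)/30733 = -31091*1/30733 = -31091/30733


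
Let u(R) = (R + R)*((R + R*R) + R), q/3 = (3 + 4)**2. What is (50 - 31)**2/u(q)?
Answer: 361/6439482 ≈ 5.6060e-5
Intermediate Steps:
q = 147 (q = 3*(3 + 4)**2 = 3*7**2 = 3*49 = 147)
u(R) = 2*R*(R**2 + 2*R) (u(R) = (2*R)*((R + R**2) + R) = (2*R)*(R**2 + 2*R) = 2*R*(R**2 + 2*R))
(50 - 31)**2/u(q) = (50 - 31)**2/((2*147**2*(2 + 147))) = 19**2/((2*21609*149)) = 361/6439482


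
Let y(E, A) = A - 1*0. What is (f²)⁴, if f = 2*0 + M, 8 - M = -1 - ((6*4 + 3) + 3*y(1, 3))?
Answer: 16815125390625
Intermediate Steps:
y(E, A) = A (y(E, A) = A + 0 = A)
M = 45 (M = 8 - (-1 - ((6*4 + 3) + 3*3)) = 8 - (-1 - ((24 + 3) + 9)) = 8 - (-1 - (27 + 9)) = 8 - (-1 - 1*36) = 8 - (-1 - 36) = 8 - 1*(-37) = 8 + 37 = 45)
f = 45 (f = 2*0 + 45 = 0 + 45 = 45)
(f²)⁴ = (45²)⁴ = 2025⁴ = 16815125390625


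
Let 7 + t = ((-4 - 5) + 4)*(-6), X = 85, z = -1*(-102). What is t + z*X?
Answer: 8693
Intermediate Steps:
z = 102
t = 23 (t = -7 + ((-4 - 5) + 4)*(-6) = -7 + (-9 + 4)*(-6) = -7 - 5*(-6) = -7 + 30 = 23)
t + z*X = 23 + 102*85 = 23 + 8670 = 8693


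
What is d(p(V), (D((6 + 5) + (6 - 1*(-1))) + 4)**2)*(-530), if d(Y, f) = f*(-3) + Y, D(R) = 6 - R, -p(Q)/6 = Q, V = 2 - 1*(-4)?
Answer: 120840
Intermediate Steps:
V = 6 (V = 2 + 4 = 6)
p(Q) = -6*Q
d(Y, f) = Y - 3*f (d(Y, f) = -3*f + Y = Y - 3*f)
d(p(V), (D((6 + 5) + (6 - 1*(-1))) + 4)**2)*(-530) = (-6*6 - 3*((6 - ((6 + 5) + (6 - 1*(-1)))) + 4)**2)*(-530) = (-36 - 3*((6 - (11 + (6 + 1))) + 4)**2)*(-530) = (-36 - 3*((6 - (11 + 7)) + 4)**2)*(-530) = (-36 - 3*((6 - 1*18) + 4)**2)*(-530) = (-36 - 3*((6 - 18) + 4)**2)*(-530) = (-36 - 3*(-12 + 4)**2)*(-530) = (-36 - 3*(-8)**2)*(-530) = (-36 - 3*64)*(-530) = (-36 - 192)*(-530) = -228*(-530) = 120840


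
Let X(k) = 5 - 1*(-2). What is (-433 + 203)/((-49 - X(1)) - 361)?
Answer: 230/417 ≈ 0.55156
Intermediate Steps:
X(k) = 7 (X(k) = 5 + 2 = 7)
(-433 + 203)/((-49 - X(1)) - 361) = (-433 + 203)/((-49 - 1*7) - 361) = -230/((-49 - 7) - 361) = -230/(-56 - 361) = -230/(-417) = -230*(-1/417) = 230/417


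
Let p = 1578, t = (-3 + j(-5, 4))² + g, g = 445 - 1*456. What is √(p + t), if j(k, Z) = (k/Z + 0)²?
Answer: √401681/16 ≈ 39.611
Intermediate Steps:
j(k, Z) = k²/Z² (j(k, Z) = (k/Z)² = k²/Z²)
g = -11 (g = 445 - 456 = -11)
t = -2287/256 (t = (-3 + (-5)²/4²)² - 11 = (-3 + (1/16)*25)² - 11 = (-3 + 25/16)² - 11 = (-23/16)² - 11 = 529/256 - 11 = -2287/256 ≈ -8.9336)
√(p + t) = √(1578 - 2287/256) = √(401681/256) = √401681/16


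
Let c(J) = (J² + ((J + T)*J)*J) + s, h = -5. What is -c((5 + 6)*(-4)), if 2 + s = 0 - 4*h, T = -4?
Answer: 90974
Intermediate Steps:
s = 18 (s = -2 + (0 - 4*(-5)) = -2 + (0 + 20) = -2 + 20 = 18)
c(J) = 18 + J² + J²*(-4 + J) (c(J) = (J² + ((J - 4)*J)*J) + 18 = (J² + ((-4 + J)*J)*J) + 18 = (J² + (J*(-4 + J))*J) + 18 = (J² + J²*(-4 + J)) + 18 = 18 + J² + J²*(-4 + J))
-c((5 + 6)*(-4)) = -(18 + ((5 + 6)*(-4))³ - 3*16*(5 + 6)²) = -(18 + (11*(-4))³ - 3*(11*(-4))²) = -(18 + (-44)³ - 3*(-44)²) = -(18 - 85184 - 3*1936) = -(18 - 85184 - 5808) = -1*(-90974) = 90974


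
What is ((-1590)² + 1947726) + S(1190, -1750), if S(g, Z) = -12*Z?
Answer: 4496826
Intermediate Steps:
((-1590)² + 1947726) + S(1190, -1750) = ((-1590)² + 1947726) - 12*(-1750) = (2528100 + 1947726) + 21000 = 4475826 + 21000 = 4496826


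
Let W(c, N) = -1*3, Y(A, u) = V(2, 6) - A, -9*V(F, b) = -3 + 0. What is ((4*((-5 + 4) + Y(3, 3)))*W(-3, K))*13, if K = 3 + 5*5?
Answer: 572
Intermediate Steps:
V(F, b) = 1/3 (V(F, b) = -(-3 + 0)/9 = -1/9*(-3) = 1/3)
Y(A, u) = 1/3 - A
K = 28 (K = 3 + 25 = 28)
W(c, N) = -3
((4*((-5 + 4) + Y(3, 3)))*W(-3, K))*13 = ((4*((-5 + 4) + (1/3 - 1*3)))*(-3))*13 = ((4*(-1 + (1/3 - 3)))*(-3))*13 = ((4*(-1 - 8/3))*(-3))*13 = ((4*(-11/3))*(-3))*13 = -44/3*(-3)*13 = 44*13 = 572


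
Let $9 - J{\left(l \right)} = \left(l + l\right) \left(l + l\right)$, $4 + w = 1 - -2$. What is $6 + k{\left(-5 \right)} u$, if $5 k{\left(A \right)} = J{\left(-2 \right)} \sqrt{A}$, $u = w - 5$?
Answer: $6 + \frac{42 i \sqrt{5}}{5} \approx 6.0 + 18.783 i$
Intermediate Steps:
$w = -1$ ($w = -4 + \left(1 - -2\right) = -4 + \left(1 + 2\right) = -4 + 3 = -1$)
$J{\left(l \right)} = 9 - 4 l^{2}$ ($J{\left(l \right)} = 9 - \left(l + l\right) \left(l + l\right) = 9 - 2 l 2 l = 9 - 4 l^{2}$)
$u = -6$ ($u = -1 - 5 = -6$)
$k{\left(A \right)} = - \frac{7 \sqrt{A}}{5}$ ($k{\left(A \right)} = \frac{\left(9 - 4 \left(-2\right)^{2}\right) \sqrt{A}}{5} = \frac{\left(9 - 16\right) \sqrt{A}}{5} = \frac{\left(-7\right) \sqrt{A}}{5} = - \frac{7 \sqrt{A}}{5}$)
$6 + k{\left(-5 \right)} u = 6 + - \frac{7 \sqrt{-5}}{5} \left(-6\right) = 6 + - \frac{7 i \sqrt{5}}{5} \left(-6\right) = 6 + \frac{42 i \sqrt{5}}{5}$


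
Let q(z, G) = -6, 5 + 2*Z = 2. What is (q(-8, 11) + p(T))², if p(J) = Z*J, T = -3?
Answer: 9/4 ≈ 2.2500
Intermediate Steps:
Z = -3/2 (Z = -5/2 + (½)*2 = -5/2 + 1 = -3/2 ≈ -1.5000)
p(J) = -3*J/2
(q(-8, 11) + p(T))² = (-6 - 3/2*(-3))² = (-6 + 9/2)² = (-3/2)² = 9/4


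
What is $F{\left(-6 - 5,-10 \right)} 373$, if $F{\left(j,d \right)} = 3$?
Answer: $1119$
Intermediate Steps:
$F{\left(-6 - 5,-10 \right)} 373 = 3 \cdot 373 = 1119$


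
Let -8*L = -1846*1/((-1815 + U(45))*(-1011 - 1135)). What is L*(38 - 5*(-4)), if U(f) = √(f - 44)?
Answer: 923/268472 ≈ 0.0034380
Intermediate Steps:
U(f) = √(-44 + f)
L = 923/15571376 (L = -(-923)/(4*((-1011 - 1135)*(-1815 + √(-44 + 45)))) = -(-923)/(4*((-2146*(-1815 + √1)))) = -(-923)/(4*((-2146*(-1815 + 1)))) = -(-923)/(4*((-2146*(-1814)))) = -(-923)/(4*3892844) = -⅛*(-923/1946422) = 923/15571376 ≈ 5.9275e-5)
L*(38 - 5*(-4)) = 923*(38 - 5*(-4))/15571376 = 923*(38 - 1*(-20))/15571376 = 923*(38 + 20)/15571376 = (923/15571376)*58 = 923/268472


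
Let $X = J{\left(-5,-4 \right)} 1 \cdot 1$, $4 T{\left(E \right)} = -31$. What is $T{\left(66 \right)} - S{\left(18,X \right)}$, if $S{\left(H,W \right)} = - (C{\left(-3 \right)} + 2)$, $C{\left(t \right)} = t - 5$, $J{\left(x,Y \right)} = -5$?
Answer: $- \frac{55}{4} \approx -13.75$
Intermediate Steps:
$T{\left(E \right)} = - \frac{31}{4}$ ($T{\left(E \right)} = \frac{1}{4} \left(-31\right) = - \frac{31}{4}$)
$C{\left(t \right)} = -5 + t$
$X = -5$ ($X = \left(-5\right) 1 \cdot 1 = \left(-5\right) 1 = -5$)
$S{\left(H,W \right)} = 6$ ($S{\left(H,W \right)} = - (\left(-5 - 3\right) + 2) = - (-8 + 2) = \left(-1\right) \left(-6\right) = 6$)
$T{\left(66 \right)} - S{\left(18,X \right)} = - \frac{31}{4} - 6 = - \frac{55}{4}$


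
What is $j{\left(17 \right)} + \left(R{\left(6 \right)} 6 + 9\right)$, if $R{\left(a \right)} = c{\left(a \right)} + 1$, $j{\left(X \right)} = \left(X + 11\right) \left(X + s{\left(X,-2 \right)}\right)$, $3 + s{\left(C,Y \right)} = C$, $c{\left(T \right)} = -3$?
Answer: $865$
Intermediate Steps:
$s{\left(C,Y \right)} = -3 + C$
$j{\left(X \right)} = \left(-3 + 2 X\right) \left(11 + X\right)$ ($j{\left(X \right)} = \left(X + 11\right) \left(X + \left(-3 + X\right)\right) = \left(11 + X\right) \left(-3 + 2 X\right) = \left(-3 + 2 X\right) \left(11 + X\right)$)
$R{\left(a \right)} = -2$ ($R{\left(a \right)} = -3 + 1 = -2$)
$j{\left(17 \right)} + \left(R{\left(6 \right)} 6 + 9\right) = \left(-33 + 2 \cdot 17^{2} + 19 \cdot 17\right) + \left(\left(-2\right) 6 + 9\right) = \left(-33 + 2 \cdot 289 + 323\right) + \left(-12 + 9\right) = \left(-33 + 578 + 323\right) - 3 = 868 - 3 = 865$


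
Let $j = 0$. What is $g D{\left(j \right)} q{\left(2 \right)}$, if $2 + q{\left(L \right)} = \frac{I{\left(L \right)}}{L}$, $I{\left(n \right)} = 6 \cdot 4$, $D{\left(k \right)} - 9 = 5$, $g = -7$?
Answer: $-980$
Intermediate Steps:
$D{\left(k \right)} = 14$ ($D{\left(k \right)} = 9 + 5 = 14$)
$I{\left(n \right)} = 24$
$q{\left(L \right)} = -2 + \frac{24}{L}$
$g D{\left(j \right)} q{\left(2 \right)} = \left(-7\right) 14 \left(-2 + \frac{24}{2}\right) = - 98 \left(-2 + 24 \cdot \frac{1}{2}\right) = - 98 \left(-2 + 12\right) = \left(-98\right) 10 = -980$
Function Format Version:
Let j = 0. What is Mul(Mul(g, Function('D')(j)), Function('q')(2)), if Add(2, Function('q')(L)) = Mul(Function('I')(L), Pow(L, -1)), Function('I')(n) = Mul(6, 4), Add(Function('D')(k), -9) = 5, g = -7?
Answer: -980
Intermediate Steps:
Function('D')(k) = 14 (Function('D')(k) = Add(9, 5) = 14)
Function('I')(n) = 24
Function('q')(L) = Add(-2, Mul(24, Pow(L, -1)))
Mul(Mul(g, Function('D')(j)), Function('q')(2)) = Mul(Mul(-7, 14), Add(-2, Mul(24, Pow(2, -1)))) = Mul(-98, Add(-2, Mul(24, Rational(1, 2)))) = Mul(-98, Add(-2, 12)) = Mul(-98, 10) = -980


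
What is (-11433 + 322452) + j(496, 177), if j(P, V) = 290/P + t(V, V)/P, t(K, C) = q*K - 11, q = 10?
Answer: 154267473/496 ≈ 3.1102e+5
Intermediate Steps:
t(K, C) = -11 + 10*K (t(K, C) = 10*K - 11 = -11 + 10*K)
j(P, V) = 290/P + (-11 + 10*V)/P
(-11433 + 322452) + j(496, 177) = (-11433 + 322452) + (279 + 10*177)/496 = 311019 + (279 + 1770)/496 = 311019 + (1/496)*2049 = 311019 + 2049/496 = 154267473/496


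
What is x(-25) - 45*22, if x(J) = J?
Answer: -1015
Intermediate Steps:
x(-25) - 45*22 = -25 - 45*22 = -25 - 1*990 = -25 - 990 = -1015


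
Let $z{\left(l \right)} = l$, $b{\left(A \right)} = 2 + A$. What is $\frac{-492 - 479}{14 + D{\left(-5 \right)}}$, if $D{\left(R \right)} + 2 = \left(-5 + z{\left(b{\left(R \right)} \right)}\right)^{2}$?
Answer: $- \frac{971}{76} \approx -12.776$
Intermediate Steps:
$D{\left(R \right)} = -2 + \left(-3 + R\right)^{2}$ ($D{\left(R \right)} = -2 + \left(-5 + \left(2 + R\right)\right)^{2} = -2 + \left(-3 + R\right)^{2}$)
$\frac{-492 - 479}{14 + D{\left(-5 \right)}} = \frac{-492 - 479}{14 - \left(2 - \left(-3 - 5\right)^{2}\right)} = - \frac{971}{14 - \left(2 - \left(-8\right)^{2}\right)} = - \frac{971}{14 + \left(-2 + 64\right)} = - \frac{971}{14 + 62} = - \frac{971}{76}$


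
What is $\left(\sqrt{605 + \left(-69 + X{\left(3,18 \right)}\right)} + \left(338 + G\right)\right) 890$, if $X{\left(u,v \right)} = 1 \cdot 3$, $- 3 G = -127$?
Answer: $\frac{1015490}{3} + 6230 \sqrt{11} \approx 3.5916 \cdot 10^{5}$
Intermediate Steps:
$G = \frac{127}{3}$ ($G = \left(- \frac{1}{3}\right) \left(-127\right) = \frac{127}{3} \approx 42.333$)
$X{\left(u,v \right)} = 3$
$\left(\sqrt{605 + \left(-69 + X{\left(3,18 \right)}\right)} + \left(338 + G\right)\right) 890 = \left(\sqrt{605 + \left(-69 + 3\right)} + \left(338 + \frac{127}{3}\right)\right) 890 = \left(\sqrt{605 - 66} + \frac{1141}{3}\right) 890 = \left(\sqrt{539} + \frac{1141}{3}\right) 890 = \left(7 \sqrt{11} + \frac{1141}{3}\right) 890 = \left(\frac{1141}{3} + 7 \sqrt{11}\right) 890 = \frac{1015490}{3} + 6230 \sqrt{11}$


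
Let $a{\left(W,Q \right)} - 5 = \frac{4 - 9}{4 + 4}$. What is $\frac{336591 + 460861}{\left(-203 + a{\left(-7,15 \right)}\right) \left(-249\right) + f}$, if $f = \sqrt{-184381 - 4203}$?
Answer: $\frac{2524165246176}{156559696297} - \frac{102073856 i \sqrt{47146}}{156559696297} \approx 16.123 - 0.14157 i$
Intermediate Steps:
$a{\left(W,Q \right)} = \frac{35}{8}$ ($a{\left(W,Q \right)} = 5 + \frac{4 - 9}{4 + 4} = 5 - \frac{5}{8} = \frac{35}{8}$)
$f = 2 i \sqrt{47146}$ ($f = \sqrt{-188584} = 2 i \sqrt{47146} \approx 434.26 i$)
$\frac{336591 + 460861}{\left(-203 + a{\left(-7,15 \right)}\right) \left(-249\right) + f} = \frac{336591 + 460861}{\left(-203 + \frac{35}{8}\right) \left(-249\right) + 2 i \sqrt{47146}} = \frac{797452}{\left(- \frac{1589}{8}\right) \left(-249\right) + 2 i \sqrt{47146}} = \frac{797452}{\frac{395661}{8} + 2 i \sqrt{47146}}$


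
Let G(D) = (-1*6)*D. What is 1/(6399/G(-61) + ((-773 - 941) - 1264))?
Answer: -122/361183 ≈ -0.00033778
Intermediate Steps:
G(D) = -6*D
1/(6399/G(-61) + ((-773 - 941) - 1264)) = 1/(6399/((-6*(-61))) + ((-773 - 941) - 1264)) = 1/(6399/366 + (-1714 - 1264)) = 1/(6399*(1/366) - 2978) = 1/(2133/122 - 2978) = 1/(-361183/122) = -122/361183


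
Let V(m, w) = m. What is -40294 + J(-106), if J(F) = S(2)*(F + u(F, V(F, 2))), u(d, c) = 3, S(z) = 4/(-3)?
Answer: -120470/3 ≈ -40157.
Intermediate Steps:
S(z) = -4/3 (S(z) = 4*(-1/3) = -4/3)
J(F) = -4 - 4*F/3 (J(F) = -4*(F + 3)/3 = -4*(3 + F)/3 = -4 - 4*F/3)
-40294 + J(-106) = -40294 + (-4 - 4/3*(-106)) = -40294 + (-4 + 424/3) = -40294 + 412/3 = -120470/3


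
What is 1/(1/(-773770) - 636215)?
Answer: -773770/492284080551 ≈ -1.5718e-6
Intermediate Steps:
1/(1/(-773770) - 636215) = 1/(-1/773770 - 636215) = 1/(-492284080551/773770) = -773770/492284080551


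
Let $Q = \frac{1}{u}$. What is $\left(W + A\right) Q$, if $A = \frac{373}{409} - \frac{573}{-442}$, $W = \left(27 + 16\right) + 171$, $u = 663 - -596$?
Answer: $\frac{39085715}{227599502} \approx 0.17173$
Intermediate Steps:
$u = 1259$ ($u = 663 + 596 = 1259$)
$W = 214$ ($W = 43 + 171 = 214$)
$A = \frac{399223}{180778}$ ($A = 373 \cdot \frac{1}{409} - - \frac{573}{442} = \frac{373}{409} + \frac{573}{442} = \frac{399223}{180778} \approx 2.2084$)
$Q = \frac{1}{1259} \approx 0.00079428$
$\left(W + A\right) Q = \left(214 + \frac{399223}{180778}\right) \frac{1}{1259} = \frac{39085715}{180778} \cdot \frac{1}{1259} = \frac{39085715}{227599502}$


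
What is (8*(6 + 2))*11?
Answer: 704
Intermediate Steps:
(8*(6 + 2))*11 = (8*8)*11 = 64*11 = 704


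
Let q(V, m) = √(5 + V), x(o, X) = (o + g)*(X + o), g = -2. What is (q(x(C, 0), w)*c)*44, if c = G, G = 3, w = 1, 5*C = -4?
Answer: 132*√181/5 ≈ 355.18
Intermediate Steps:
C = -⅘ (C = (⅕)*(-4) = -⅘ ≈ -0.80000)
x(o, X) = (-2 + o)*(X + o) (x(o, X) = (o - 2)*(X + o) = (-2 + o)*(X + o))
c = 3
(q(x(C, 0), w)*c)*44 = (√(5 + ((-⅘)² - 2*0 - 2*(-⅘) + 0*(-⅘)))*3)*44 = (√(5 + (16/25 + 0 + 8/5 + 0))*3)*44 = (√(5 + 56/25)*3)*44 = (√(181/25)*3)*44 = ((√181/5)*3)*44 = (3*√181/5)*44 = 132*√181/5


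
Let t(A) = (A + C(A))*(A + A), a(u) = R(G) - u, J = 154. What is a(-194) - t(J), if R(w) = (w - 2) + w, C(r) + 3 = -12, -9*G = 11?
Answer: -383602/9 ≈ -42622.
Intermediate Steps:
G = -11/9 (G = -⅑*11 = -11/9 ≈ -1.2222)
C(r) = -15 (C(r) = -3 - 12 = -15)
R(w) = -2 + 2*w (R(w) = (-2 + w) + w = -2 + 2*w)
a(u) = -40/9 - u (a(u) = (-2 + 2*(-11/9)) - u = (-2 - 22/9) - u = -40/9 - u)
t(A) = 2*A*(-15 + A) (t(A) = (A - 15)*(A + A) = (-15 + A)*(2*A) = 2*A*(-15 + A))
a(-194) - t(J) = (-40/9 - 1*(-194)) - 2*154*(-15 + 154) = (-40/9 + 194) - 2*154*139 = 1706/9 - 1*42812 = 1706/9 - 42812 = -383602/9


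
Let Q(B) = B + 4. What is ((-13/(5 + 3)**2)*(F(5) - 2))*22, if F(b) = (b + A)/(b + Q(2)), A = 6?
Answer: 143/32 ≈ 4.4688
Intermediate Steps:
Q(B) = 4 + B
F(b) = 1 (F(b) = (b + 6)/(b + (4 + 2)) = (6 + b)/(b + 6) = (6 + b)/(6 + b) = 1)
((-13/(5 + 3)**2)*(F(5) - 2))*22 = ((-13/(5 + 3)**2)*(1 - 2))*22 = (-13/(8**2)*(-1))*22 = (-13/64*(-1))*22 = (-13*1/64*(-1))*22 = -13/64*(-1)*22 = (13/64)*22 = 143/32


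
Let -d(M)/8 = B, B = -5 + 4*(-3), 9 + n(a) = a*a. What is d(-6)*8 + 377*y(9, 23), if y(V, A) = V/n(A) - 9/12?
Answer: 32471/40 ≈ 811.78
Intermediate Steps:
n(a) = -9 + a² (n(a) = -9 + a*a = -9 + a²)
B = -17 (B = -5 - 12 = -17)
d(M) = 136 (d(M) = -8*(-17) = 136)
y(V, A) = -¾ + V/(-9 + A²) (y(V, A) = V/(-9 + A²) - 9/12 = V/(-9 + A²) - 9*1/12 = V/(-9 + A²) - ¾ = -¾ + V/(-9 + A²))
d(-6)*8 + 377*y(9, 23) = 136*8 + 377*(-¾ + 9/(-9 + 23²)) = 1088 + 377*(-¾ + 9/(-9 + 529)) = 1088 + 377*(-¾ + 9/520) = 1088 + 377*(-381/520) = 1088 - 11049/40 = 32471/40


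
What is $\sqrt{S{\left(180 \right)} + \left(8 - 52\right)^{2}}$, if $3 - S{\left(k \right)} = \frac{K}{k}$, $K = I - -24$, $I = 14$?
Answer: $\frac{\sqrt{1744910}}{30} \approx 44.032$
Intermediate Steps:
$K = 38$ ($K = 14 - -24 = 14 + 24 = 38$)
$S{\left(k \right)} = 3 - \frac{38}{k}$
$\sqrt{S{\left(180 \right)} + \left(8 - 52\right)^{2}} = \sqrt{\left(3 - \frac{38}{180}\right) + \left(8 - 52\right)^{2}} = \sqrt{\left(3 - \frac{19}{90}\right) + \left(-44\right)^{2}} = \sqrt{\left(3 - \frac{19}{90}\right) + 1936} = \sqrt{\frac{251}{90} + 1936} = \sqrt{\frac{174491}{90}} = \frac{\sqrt{1744910}}{30}$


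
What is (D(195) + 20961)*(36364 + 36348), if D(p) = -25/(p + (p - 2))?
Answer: 147838820054/97 ≈ 1.5241e+9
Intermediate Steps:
D(p) = -25/(-2 + 2*p) (D(p) = -25/(p + (-2 + p)) = -25/(-2 + 2*p))
(D(195) + 20961)*(36364 + 36348) = (-25/(-2 + 2*195) + 20961)*(36364 + 36348) = (-25/(-2 + 390) + 20961)*72712 = (-25/388 + 20961)*72712 = (8132843/388)*72712 = 147838820054/97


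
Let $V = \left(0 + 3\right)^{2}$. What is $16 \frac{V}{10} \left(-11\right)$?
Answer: $- \frac{792}{5} \approx -158.4$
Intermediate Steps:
$V = 9$ ($V = 3^{2} = 9$)
$16 \frac{V}{10} \left(-11\right) = 16 \cdot \frac{9}{10} \left(-11\right) = \frac{72}{5} \left(-11\right) = - \frac{792}{5}$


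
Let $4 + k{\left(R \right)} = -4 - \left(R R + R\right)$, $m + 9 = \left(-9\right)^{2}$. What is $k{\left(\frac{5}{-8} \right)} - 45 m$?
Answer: $- \frac{207857}{64} \approx -3247.8$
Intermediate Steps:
$m = 72$ ($m = -9 + \left(-9\right)^{2} = -9 + 81 = 72$)
$k{\left(R \right)} = -8 - R - R^{2}$ ($k{\left(R \right)} = -4 - \left(4 + R + R R\right) = -4 - \left(4 + R + R^{2}\right) = -8 - R - R^{2}$)
$k{\left(\frac{5}{-8} \right)} - 45 m = \left(-8 - \frac{5}{-8} - \left(\frac{5}{-8}\right)^{2}\right) - 3240 = \left(-8 - 5 \left(- \frac{1}{8}\right) - \left(5 \left(- \frac{1}{8}\right)\right)^{2}\right) - 3240 = \left(-8 - - \frac{5}{8} - \left(- \frac{5}{8}\right)^{2}\right) - 3240 = \left(-8 + \frac{5}{8} - \frac{25}{64}\right) - 3240 = - \frac{497}{64} - 3240 = - \frac{207857}{64}$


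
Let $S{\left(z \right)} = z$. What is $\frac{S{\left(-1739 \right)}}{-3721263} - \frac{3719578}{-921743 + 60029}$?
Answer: $\frac{329595869230}{76349152971} \approx 4.317$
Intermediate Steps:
$\frac{S{\left(-1739 \right)}}{-3721263} - \frac{3719578}{-921743 + 60029} = - \frac{1739}{-3721263} - \frac{3719578}{-921743 + 60029} = \left(-1739\right) \left(- \frac{1}{3721263}\right) - \frac{3719578}{-861714} = \frac{1739}{3721263} - 3719578 \left(- \frac{1}{861714}\right) = \frac{1739}{3721263} - - \frac{1859789}{430857} = \frac{1739}{3721263} + \frac{1859789}{430857} = \frac{329595869230}{76349152971}$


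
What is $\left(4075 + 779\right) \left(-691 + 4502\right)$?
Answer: $18498594$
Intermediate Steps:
$\left(4075 + 779\right) \left(-691 + 4502\right) = 4854 \cdot 3811 = 18498594$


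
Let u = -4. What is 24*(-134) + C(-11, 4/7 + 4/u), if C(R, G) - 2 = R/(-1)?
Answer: -3203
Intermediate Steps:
C(R, G) = 2 - R (C(R, G) = 2 + R/(-1) = 2 + R*(-1) = 2 - R)
24*(-134) + C(-11, 4/7 + 4/u) = 24*(-134) + (2 - 1*(-11)) = -3216 + (2 + 11) = -3216 + 13 = -3203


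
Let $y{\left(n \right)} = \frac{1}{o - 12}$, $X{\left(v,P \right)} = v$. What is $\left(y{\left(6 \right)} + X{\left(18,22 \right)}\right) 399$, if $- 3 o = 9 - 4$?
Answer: $\frac{293265}{41} \approx 7152.8$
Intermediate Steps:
$o = - \frac{5}{3}$ ($o = - \frac{9 - 4}{3} = \left(- \frac{1}{3}\right) 5 = - \frac{5}{3} \approx -1.6667$)
$y{\left(n \right)} = - \frac{3}{41}$ ($y{\left(n \right)} = \frac{1}{- \frac{5}{3} - 12} = \frac{1}{- \frac{41}{3}} = - \frac{3}{41}$)
$\left(y{\left(6 \right)} + X{\left(18,22 \right)}\right) 399 = \left(- \frac{3}{41} + 18\right) 399 = \frac{735}{41} \cdot 399 = \frac{293265}{41}$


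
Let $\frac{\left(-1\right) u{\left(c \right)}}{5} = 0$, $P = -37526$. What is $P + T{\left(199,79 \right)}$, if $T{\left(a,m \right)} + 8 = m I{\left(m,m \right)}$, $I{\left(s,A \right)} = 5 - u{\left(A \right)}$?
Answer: $-37139$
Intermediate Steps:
$u{\left(c \right)} = 0$ ($u{\left(c \right)} = \left(-5\right) 0 = 0$)
$I{\left(s,A \right)} = 5$ ($I{\left(s,A \right)} = 5 - 0 = 5 + 0 = 5$)
$T{\left(a,m \right)} = -8 + 5 m$ ($T{\left(a,m \right)} = -8 + m 5 = -8 + 5 m$)
$P + T{\left(199,79 \right)} = -37526 + \left(-8 + 5 \cdot 79\right) = -37526 + \left(-8 + 395\right) = -37526 + 387 = -37139$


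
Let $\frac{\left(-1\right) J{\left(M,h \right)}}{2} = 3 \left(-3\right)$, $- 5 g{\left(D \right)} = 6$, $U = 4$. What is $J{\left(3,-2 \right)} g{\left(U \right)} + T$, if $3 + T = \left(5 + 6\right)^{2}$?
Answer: $\frac{482}{5} \approx 96.4$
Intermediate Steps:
$g{\left(D \right)} = - \frac{6}{5}$ ($g{\left(D \right)} = \left(- \frac{1}{5}\right) 6 = - \frac{6}{5}$)
$J{\left(M,h \right)} = 18$ ($J{\left(M,h \right)} = - 2 \cdot 3 \left(-3\right) = \left(-2\right) \left(-9\right) = 18$)
$T = 118$ ($T = -3 + \left(5 + 6\right)^{2} = -3 + 11^{2} = -3 + 121 = 118$)
$J{\left(3,-2 \right)} g{\left(U \right)} + T = 18 \left(- \frac{6}{5}\right) + 118 = - \frac{108}{5} + 118 = \frac{482}{5}$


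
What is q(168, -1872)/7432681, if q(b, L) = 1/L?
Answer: -1/13913978832 ≈ -7.1870e-11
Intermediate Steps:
q(168, -1872)/7432681 = 1/(-1872*7432681) = -1/1872*1/7432681 = -1/13913978832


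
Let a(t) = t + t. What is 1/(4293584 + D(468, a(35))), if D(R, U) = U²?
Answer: 1/4298484 ≈ 2.3264e-7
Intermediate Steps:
a(t) = 2*t
1/(4293584 + D(468, a(35))) = 1/(4293584 + (2*35)²) = 1/(4293584 + 70²) = 1/(4293584 + 4900) = 1/4298484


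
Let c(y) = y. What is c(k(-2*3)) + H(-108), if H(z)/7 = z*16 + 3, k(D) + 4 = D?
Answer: -12085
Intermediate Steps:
k(D) = -4 + D
H(z) = 21 + 112*z (H(z) = 7*(z*16 + 3) = 7*(16*z + 3) = 7*(3 + 16*z) = 21 + 112*z)
c(k(-2*3)) + H(-108) = (-4 - 2*3) + (21 + 112*(-108)) = (-4 - 6) + (21 - 12096) = -10 - 12075 = -12085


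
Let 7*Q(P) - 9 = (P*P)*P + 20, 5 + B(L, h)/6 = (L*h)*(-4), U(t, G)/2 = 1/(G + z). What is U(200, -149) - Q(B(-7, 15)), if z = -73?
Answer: -244806520318/111 ≈ -2.2055e+9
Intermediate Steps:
U(t, G) = 2/(-73 + G) (U(t, G) = 2/(G - 73) = 2/(-73 + G))
B(L, h) = -30 - 24*L*h (B(L, h) = -30 + 6*((L*h)*(-4)) = -30 + 6*(-4*L*h) = -30 - 24*L*h)
Q(P) = 29/7 + P³/7 (Q(P) = 9/7 + ((P*P)*P + 20)/7 = 9/7 + (P²*P + 20)/7 = 9/7 + (P³ + 20)/7 = 9/7 + (20 + P³)/7 = 9/7 + (20/7 + P³/7) = 29/7 + P³/7)
U(200, -149) - Q(B(-7, 15)) = 2/(-73 - 149) - (29/7 + (-30 - 24*(-7)*15)³/7) = 2/(-222) - (29/7 + (-30 + 2520)³/7) = 2*(-1/222) - (29/7 + (⅐)*2490³) = -1/111 - (29/7 + (⅐)*15438249000) = -1/111 - (29/7 + 15438249000/7) = -1/111 - 1*2205464147 = -1/111 - 2205464147 = -244806520318/111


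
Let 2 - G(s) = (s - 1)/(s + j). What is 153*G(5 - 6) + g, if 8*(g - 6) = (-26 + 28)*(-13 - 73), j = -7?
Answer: 1009/4 ≈ 252.25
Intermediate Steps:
G(s) = 2 - (-1 + s)/(-7 + s) (G(s) = 2 - (s - 1)/(s - 7) = 2 - (-1 + s)/(-7 + s))
g = -31/2 (g = 6 + ((-26 + 28)*(-13 - 73))/8 = 6 + (2*(-86))/8 = 6 + (⅛)*(-172) = 6 - 43/2 = -31/2 ≈ -15.500)
153*G(5 - 6) + g = 153*((-13 + (5 - 6))/(-7 + (5 - 6))) - 31/2 = 153*((-13 - 1)/(-7 - 1)) - 31/2 = 153*(-14/(-8)) - 31/2 = 153*(-⅛*(-14)) - 31/2 = 153*(7/4) - 31/2 = 1071/4 - 31/2 = 1009/4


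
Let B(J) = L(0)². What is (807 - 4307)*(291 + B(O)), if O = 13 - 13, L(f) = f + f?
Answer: -1018500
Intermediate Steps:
L(f) = 2*f
O = 0
B(J) = 0 (B(J) = (2*0)² = 0² = 0)
(807 - 4307)*(291 + B(O)) = (807 - 4307)*(291 + 0) = -3500*291 = -1018500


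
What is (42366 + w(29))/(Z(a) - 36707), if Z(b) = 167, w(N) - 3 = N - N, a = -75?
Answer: -487/420 ≈ -1.1595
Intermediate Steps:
w(N) = 3 (w(N) = 3 + (N - N) = 3 + 0 = 3)
(42366 + w(29))/(Z(a) - 36707) = (42366 + 3)/(167 - 36707) = 42369/(-36540) = 42369*(-1/36540) = -487/420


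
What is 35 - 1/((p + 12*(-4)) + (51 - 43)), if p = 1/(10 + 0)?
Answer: 13975/399 ≈ 35.025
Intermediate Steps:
p = ⅒ (p = 1/10 = ⅒ ≈ 0.10000)
35 - 1/((p + 12*(-4)) + (51 - 43)) = 35 - 1/((⅒ + 12*(-4)) + (51 - 43)) = 35 - 1/((⅒ - 48) + 8) = 35 - 1/(-479/10 + 8) = 35 - 1/(-399/10) = 35 - 1*(-10/399) = 35 + 10/399 = 13975/399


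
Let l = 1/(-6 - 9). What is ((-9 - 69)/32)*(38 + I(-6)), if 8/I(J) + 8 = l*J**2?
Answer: -363/4 ≈ -90.750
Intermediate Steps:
l = -1/15 (l = 1/(-15) = -1/15 ≈ -0.066667)
I(J) = 8/(-8 - J**2/15)
((-9 - 69)/32)*(38 + I(-6)) = ((-9 - 69)/32)*(38 - 120/(120 + (-6)**2)) = (-78*1/32)*(38 - 120/(120 + 36)) = -39*(38 - 120/156)/16 = -39*(38 - 120*1/156)/16 = -39*(38 - 10/13)/16 = -39/16*484/13 = -363/4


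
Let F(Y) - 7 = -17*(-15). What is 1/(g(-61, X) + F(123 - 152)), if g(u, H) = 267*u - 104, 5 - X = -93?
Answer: -1/16129 ≈ -6.2000e-5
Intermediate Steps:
X = 98 (X = 5 - 1*(-93) = 5 + 93 = 98)
F(Y) = 262 (F(Y) = 7 - 17*(-15) = 7 + 255 = 262)
g(u, H) = -104 + 267*u
1/(g(-61, X) + F(123 - 152)) = 1/((-104 + 267*(-61)) + 262) = 1/((-104 - 16287) + 262) = 1/(-16391 + 262) = 1/(-16129) = -1/16129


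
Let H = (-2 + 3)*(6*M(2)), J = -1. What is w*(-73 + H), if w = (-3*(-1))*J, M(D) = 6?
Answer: 111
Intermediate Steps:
w = -3 (w = -3*(-1)*(-1) = 3*(-1) = -3)
H = 36 (H = (-2 + 3)*(6*6) = 1*36 = 36)
w*(-73 + H) = -3*(-73 + 36) = -3*(-37) = 111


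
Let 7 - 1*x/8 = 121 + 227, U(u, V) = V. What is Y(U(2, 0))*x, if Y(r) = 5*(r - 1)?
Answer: 13640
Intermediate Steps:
Y(r) = -5 + 5*r (Y(r) = 5*(-1 + r) = -5 + 5*r)
x = -2728 (x = 56 - 8*(121 + 227) = 56 - 8*348 = 56 - 2784 = -2728)
Y(U(2, 0))*x = (-5 + 5*0)*(-2728) = (-5 + 0)*(-2728) = -5*(-2728) = 13640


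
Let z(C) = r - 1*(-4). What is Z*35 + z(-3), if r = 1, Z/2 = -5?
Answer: -345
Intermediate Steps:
Z = -10 (Z = 2*(-5) = -10)
z(C) = 5 (z(C) = 1 - 1*(-4) = 1 + 4 = 5)
Z*35 + z(-3) = -10*35 + 5 = -350 + 5 = -345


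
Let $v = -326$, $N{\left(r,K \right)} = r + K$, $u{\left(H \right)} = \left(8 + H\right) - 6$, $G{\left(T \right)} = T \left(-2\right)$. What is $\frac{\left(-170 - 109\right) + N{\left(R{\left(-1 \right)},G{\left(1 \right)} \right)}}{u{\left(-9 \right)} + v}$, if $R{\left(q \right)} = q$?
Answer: $\frac{94}{111} \approx 0.84685$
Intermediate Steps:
$G{\left(T \right)} = - 2 T$
$u{\left(H \right)} = 2 + H$
$N{\left(r,K \right)} = K + r$
$\frac{\left(-170 - 109\right) + N{\left(R{\left(-1 \right)},G{\left(1 \right)} \right)}}{u{\left(-9 \right)} + v} = \frac{\left(-170 - 109\right) - 3}{\left(2 - 9\right) - 326} = \frac{\left(-170 - 109\right) - 3}{-7 - 326} = \frac{-279 - 3}{-333} = \left(-282\right) \left(- \frac{1}{333}\right) = \frac{94}{111}$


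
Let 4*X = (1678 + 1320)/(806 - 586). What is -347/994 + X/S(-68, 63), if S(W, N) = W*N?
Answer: -46826509/133832160 ≈ -0.34989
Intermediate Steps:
S(W, N) = N*W
X = 1499/440 (X = ((1678 + 1320)/(806 - 586))/4 = (2998/220)/4 = (2998*(1/220))/4 = (1/4)*(1499/110) = 1499/440 ≈ 3.4068)
-347/994 + X/S(-68, 63) = -347/994 + 1499/(440*((63*(-68)))) = -347*1/994 + (1499/440)/(-4284) = -347/994 + (1499/440)*(-1/4284) = -347/994 - 1499/1884960 = -46826509/133832160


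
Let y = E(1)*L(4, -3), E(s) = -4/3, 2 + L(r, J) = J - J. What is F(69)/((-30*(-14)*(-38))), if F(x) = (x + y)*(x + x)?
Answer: -989/1596 ≈ -0.61967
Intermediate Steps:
L(r, J) = -2 (L(r, J) = -2 + (J - J) = -2 + 0 = -2)
E(s) = -4/3 (E(s) = -4*⅓ = -4/3)
y = 8/3 (y = -4/3*(-2) = 8/3 ≈ 2.6667)
F(x) = 2*x*(8/3 + x) (F(x) = (x + 8/3)*(x + x) = (8/3 + x)*(2*x) = 2*x*(8/3 + x))
F(69)/((-30*(-14)*(-38))) = ((⅔)*69*(8 + 3*69))/((-30*(-14)*(-38))) = ((⅔)*69*(8 + 207))/((420*(-38))) = ((⅔)*69*215)/(-15960) = 9890*(-1/15960) = -989/1596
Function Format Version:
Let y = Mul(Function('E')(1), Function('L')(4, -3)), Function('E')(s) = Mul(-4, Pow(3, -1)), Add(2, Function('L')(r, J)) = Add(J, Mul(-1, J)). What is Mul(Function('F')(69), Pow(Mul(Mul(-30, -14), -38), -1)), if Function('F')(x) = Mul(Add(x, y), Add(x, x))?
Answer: Rational(-989, 1596) ≈ -0.61967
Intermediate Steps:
Function('L')(r, J) = -2 (Function('L')(r, J) = Add(-2, Add(J, Mul(-1, J))) = Add(-2, 0) = -2)
Function('E')(s) = Rational(-4, 3) (Function('E')(s) = Mul(-4, Rational(1, 3)) = Rational(-4, 3))
y = Rational(8, 3) (y = Mul(Rational(-4, 3), -2) = Rational(8, 3) ≈ 2.6667)
Function('F')(x) = Mul(2, x, Add(Rational(8, 3), x)) (Function('F')(x) = Mul(Add(x, Rational(8, 3)), Add(x, x)) = Mul(Add(Rational(8, 3), x), Mul(2, x)) = Mul(2, x, Add(Rational(8, 3), x)))
Mul(Function('F')(69), Pow(Mul(Mul(-30, -14), -38), -1)) = Mul(Mul(Rational(2, 3), 69, Add(8, Mul(3, 69))), Pow(Mul(Mul(-30, -14), -38), -1)) = Mul(Mul(Rational(2, 3), 69, Add(8, 207)), Pow(Mul(420, -38), -1)) = Mul(Mul(Rational(2, 3), 69, 215), Pow(-15960, -1)) = Mul(9890, Rational(-1, 15960)) = Rational(-989, 1596)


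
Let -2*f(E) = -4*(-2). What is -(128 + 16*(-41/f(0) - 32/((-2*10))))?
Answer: -1588/5 ≈ -317.60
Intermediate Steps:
f(E) = -4 (f(E) = -(-2)*(-2) = -1/2*8 = -4)
-(128 + 16*(-41/f(0) - 32/((-2*10)))) = -(128 + 16*(-41/(-4) - 32/((-2*10)))) = -(128 + 16*(-41*(-1/4) - 32/(-20))) = -(128 + 16*(41/4 - 32*(-1/20))) = -(128 + 16*(41/4 + 8/5)) = -(128 + 16*(237/20)) = -(128 + 948/5) = -1*1588/5 = -1588/5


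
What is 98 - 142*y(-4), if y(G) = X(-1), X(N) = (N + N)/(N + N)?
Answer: -44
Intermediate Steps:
X(N) = 1 (X(N) = (2*N)/((2*N)) = (2*N)*(1/(2*N)) = 1)
y(G) = 1
98 - 142*y(-4) = 98 - 142*1 = 98 - 142 = -44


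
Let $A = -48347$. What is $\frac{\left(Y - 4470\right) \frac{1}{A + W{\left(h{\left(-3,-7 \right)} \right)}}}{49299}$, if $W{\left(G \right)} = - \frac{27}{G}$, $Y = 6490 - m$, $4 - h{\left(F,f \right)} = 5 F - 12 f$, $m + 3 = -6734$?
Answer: $- \frac{189735}{51641162624} \approx -3.6741 \cdot 10^{-6}$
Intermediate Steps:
$m = -6737$ ($m = -3 - 6734 = -6737$)
$h{\left(F,f \right)} = 4 - 5 F + 12 f$ ($h{\left(F,f \right)} = 4 - \left(5 F - 12 f\right) = 4 - \left(- 12 f + 5 F\right) = 4 - 5 F + 12 f$)
$Y = 13227$ ($Y = 6490 - -6737 = 6490 + 6737 = 13227$)
$\frac{\left(Y - 4470\right) \frac{1}{A + W{\left(h{\left(-3,-7 \right)} \right)}}}{49299} = \frac{\left(13227 - 4470\right) \frac{1}{-48347 - \frac{27}{4 - -15 + 12 \left(-7\right)}}}{49299} = \frac{8757}{-48347 - \frac{27}{4 + 15 - 84}} \cdot \frac{1}{49299} = \frac{8757}{-48347 - \frac{27}{-65}} \cdot \frac{1}{49299} = \frac{8757}{-48347 - - \frac{27}{65}} \cdot \frac{1}{49299} = \frac{8757}{-48347 + \frac{27}{65}} \cdot \frac{1}{49299} = \frac{8757}{- \frac{3142528}{65}} \cdot \frac{1}{49299} = 8757 \left(- \frac{65}{3142528}\right) \frac{1}{49299} = \left(- \frac{569205}{3142528}\right) \frac{1}{49299} = - \frac{189735}{51641162624}$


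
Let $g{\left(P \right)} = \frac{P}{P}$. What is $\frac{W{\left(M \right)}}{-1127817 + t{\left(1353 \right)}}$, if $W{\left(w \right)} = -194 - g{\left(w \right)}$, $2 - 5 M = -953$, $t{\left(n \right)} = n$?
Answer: $\frac{65}{375488} \approx 0.00017311$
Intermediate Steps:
$g{\left(P \right)} = 1$
$M = 191$ ($M = \frac{2}{5} - - \frac{953}{5} = \frac{2}{5} + \frac{953}{5} = 191$)
$W{\left(w \right)} = -195$ ($W{\left(w \right)} = -194 - 1 = -195$)
$\frac{W{\left(M \right)}}{-1127817 + t{\left(1353 \right)}} = - \frac{195}{-1127817 + 1353} = - \frac{195}{-1126464} = \left(-195\right) \left(- \frac{1}{1126464}\right) = \frac{65}{375488}$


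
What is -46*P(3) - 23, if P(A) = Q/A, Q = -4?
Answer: 115/3 ≈ 38.333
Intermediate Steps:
P(A) = -4/A
-46*P(3) - 23 = -(-184)/3 - 23 = -46*(-4/3) - 23 = 184/3 - 23 = 115/3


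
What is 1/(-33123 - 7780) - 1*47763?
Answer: -1953649990/40903 ≈ -47763.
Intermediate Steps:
1/(-33123 - 7780) - 1*47763 = 1/(-40903) - 47763 = -1/40903 - 47763 = -1953649990/40903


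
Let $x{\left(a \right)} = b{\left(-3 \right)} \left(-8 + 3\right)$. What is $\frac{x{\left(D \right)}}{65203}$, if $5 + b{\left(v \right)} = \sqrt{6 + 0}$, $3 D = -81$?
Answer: $\frac{25}{65203} - \frac{5 \sqrt{6}}{65203} \approx 0.00019558$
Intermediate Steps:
$D = -27$ ($D = \frac{1}{3} \left(-81\right) = -27$)
$b{\left(v \right)} = -5 + \sqrt{6}$ ($b{\left(v \right)} = -5 + \sqrt{6 + 0} = -5 + \sqrt{6}$)
$x{\left(a \right)} = 25 - 5 \sqrt{6}$ ($x{\left(a \right)} = \left(-5 + \sqrt{6}\right) \left(-8 + 3\right) = \left(-5 + \sqrt{6}\right) \left(-5\right) = 25 - 5 \sqrt{6}$)
$\frac{x{\left(D \right)}}{65203} = \frac{25 - 5 \sqrt{6}}{65203} = \left(25 - 5 \sqrt{6}\right) \frac{1}{65203} = \frac{25}{65203} - \frac{5 \sqrt{6}}{65203}$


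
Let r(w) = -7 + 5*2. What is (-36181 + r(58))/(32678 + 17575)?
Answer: -36178/50253 ≈ -0.71992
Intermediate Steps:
r(w) = 3 (r(w) = -7 + 10 = 3)
(-36181 + r(58))/(32678 + 17575) = (-36181 + 3)/(32678 + 17575) = -36178/50253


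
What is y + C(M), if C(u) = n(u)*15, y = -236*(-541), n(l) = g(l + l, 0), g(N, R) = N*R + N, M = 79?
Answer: 130046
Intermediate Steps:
g(N, R) = N + N*R
n(l) = 2*l (n(l) = (l + l)*(1 + 0) = (2*l)*1 = 2*l)
y = 127676
C(u) = 30*u (C(u) = (2*u)*15 = 30*u)
y + C(M) = 127676 + 30*79 = 127676 + 2370 = 130046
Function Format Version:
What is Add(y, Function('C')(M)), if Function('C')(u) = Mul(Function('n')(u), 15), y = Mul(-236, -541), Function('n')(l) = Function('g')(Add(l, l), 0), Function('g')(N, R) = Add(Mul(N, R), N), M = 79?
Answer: 130046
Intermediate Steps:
Function('g')(N, R) = Add(N, Mul(N, R))
Function('n')(l) = Mul(2, l) (Function('n')(l) = Mul(Add(l, l), Add(1, 0)) = Mul(Mul(2, l), 1) = Mul(2, l))
y = 127676
Function('C')(u) = Mul(30, u) (Function('C')(u) = Mul(Mul(2, u), 15) = Mul(30, u))
Add(y, Function('C')(M)) = Add(127676, Mul(30, 79)) = Add(127676, 2370) = 130046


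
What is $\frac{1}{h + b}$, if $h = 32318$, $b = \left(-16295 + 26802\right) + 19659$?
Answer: $\frac{1}{62484} \approx 1.6004 \cdot 10^{-5}$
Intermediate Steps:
$b = 30166$ ($b = 10507 + 19659 = 30166$)
$\frac{1}{h + b} = \frac{1}{32318 + 30166} = \frac{1}{62484}$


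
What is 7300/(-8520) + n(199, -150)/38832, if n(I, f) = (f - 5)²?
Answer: -218835/919024 ≈ -0.23812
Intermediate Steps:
n(I, f) = (-5 + f)²
7300/(-8520) + n(199, -150)/38832 = 7300/(-8520) + (-5 - 150)²/38832 = 7300*(-1/8520) + (-155)²*(1/38832) = -365/426 + 24025*(1/38832) = -365/426 + 24025/38832 = -218835/919024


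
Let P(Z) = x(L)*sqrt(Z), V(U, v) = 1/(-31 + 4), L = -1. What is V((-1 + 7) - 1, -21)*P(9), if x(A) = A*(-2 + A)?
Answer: -1/3 ≈ -0.33333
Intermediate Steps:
V(U, v) = -1/27 (V(U, v) = 1/(-27) = -1/27)
P(Z) = 3*sqrt(Z) (P(Z) = (-(-2 - 1))*sqrt(Z) = (-1*(-3))*sqrt(Z) = 3*sqrt(Z))
V((-1 + 7) - 1, -21)*P(9) = -sqrt(9)/9 = -3/9 = -1/27*9 = -1/3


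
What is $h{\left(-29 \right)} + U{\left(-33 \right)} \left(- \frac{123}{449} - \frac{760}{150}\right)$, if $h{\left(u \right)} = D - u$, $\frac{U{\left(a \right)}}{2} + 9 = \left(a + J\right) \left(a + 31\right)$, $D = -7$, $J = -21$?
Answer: $- \frac{2324564}{2245} \approx -1035.4$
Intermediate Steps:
$U{\left(a \right)} = -18 + 2 \left(-21 + a\right) \left(31 + a\right)$ ($U{\left(a \right)} = -18 + 2 \left(a - 21\right) \left(a + 31\right) = -18 + 2 \left(-21 + a\right) \left(31 + a\right)$)
$h{\left(u \right)} = -7 - u$
$h{\left(-29 \right)} + U{\left(-33 \right)} \left(- \frac{123}{449} - \frac{760}{150}\right) = \left(-7 - -29\right) + \left(-1320 + 2 \left(-33\right)^{2} + 20 \left(-33\right)\right) \left(- \frac{123}{449} - \frac{760}{150}\right) = \left(-7 + 29\right) + \left(-1320 + 2 \cdot 1089 - 660\right) \left(\left(-123\right) \frac{1}{449} - \frac{76}{15}\right) = 22 + \left(-1320 + 2178 - 660\right) \left(- \frac{123}{449} - \frac{76}{15}\right) = 22 + 198 \left(- \frac{35969}{6735}\right) = 22 - \frac{2373954}{2245} = - \frac{2324564}{2245}$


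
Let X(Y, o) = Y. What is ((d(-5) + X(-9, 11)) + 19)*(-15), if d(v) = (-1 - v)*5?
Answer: -450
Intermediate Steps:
d(v) = -5 - 5*v
((d(-5) + X(-9, 11)) + 19)*(-15) = (((-5 - 5*(-5)) - 9) + 19)*(-15) = (((-5 + 25) - 9) + 19)*(-15) = ((20 - 9) + 19)*(-15) = (11 + 19)*(-15) = 30*(-15) = -450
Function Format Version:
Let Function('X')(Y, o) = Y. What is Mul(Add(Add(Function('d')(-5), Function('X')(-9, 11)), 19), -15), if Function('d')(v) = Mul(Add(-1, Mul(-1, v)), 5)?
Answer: -450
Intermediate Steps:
Function('d')(v) = Add(-5, Mul(-5, v))
Mul(Add(Add(Function('d')(-5), Function('X')(-9, 11)), 19), -15) = Mul(Add(Add(Add(-5, Mul(-5, -5)), -9), 19), -15) = Mul(Add(Add(Add(-5, 25), -9), 19), -15) = Mul(Add(Add(20, -9), 19), -15) = Mul(Add(11, 19), -15) = Mul(30, -15) = -450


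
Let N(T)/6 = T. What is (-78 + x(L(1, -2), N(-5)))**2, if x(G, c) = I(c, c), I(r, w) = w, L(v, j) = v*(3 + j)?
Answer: 11664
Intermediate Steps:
N(T) = 6*T
x(G, c) = c
(-78 + x(L(1, -2), N(-5)))**2 = (-78 + 6*(-5))**2 = (-78 - 30)**2 = (-108)**2 = 11664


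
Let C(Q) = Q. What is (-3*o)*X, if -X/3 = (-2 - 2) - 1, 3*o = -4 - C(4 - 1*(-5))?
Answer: 195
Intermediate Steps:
o = -13/3 (o = (-4 - (4 - 1*(-5)))/3 = (-4 - (4 + 5))/3 = (-4 - 1*9)/3 = (-4 - 9)/3 = (1/3)*(-13) = -13/3 ≈ -4.3333)
X = 15 (X = -3*((-2 - 2) - 1) = -3*(-4 - 1) = -3*(-5) = 15)
(-3*o)*X = -3*(-13/3)*15 = 13*15 = 195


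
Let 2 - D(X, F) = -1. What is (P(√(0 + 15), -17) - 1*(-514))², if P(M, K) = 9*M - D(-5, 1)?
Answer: 262336 + 9198*√15 ≈ 2.9796e+5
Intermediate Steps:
D(X, F) = 3 (D(X, F) = 2 - 1*(-1) = 2 + 1 = 3)
P(M, K) = -3 + 9*M (P(M, K) = 9*M - 1*3 = 9*M - 3 = -3 + 9*M)
(P(√(0 + 15), -17) - 1*(-514))² = ((-3 + 9*√(0 + 15)) - 1*(-514))² = ((-3 + 9*√15) + 514)² = (511 + 9*√15)²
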